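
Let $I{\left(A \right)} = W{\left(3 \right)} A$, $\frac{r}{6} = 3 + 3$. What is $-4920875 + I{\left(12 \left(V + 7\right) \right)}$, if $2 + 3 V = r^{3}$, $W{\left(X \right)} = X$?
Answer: $-4360775$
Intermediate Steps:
$r = 36$ ($r = 6 \left(3 + 3\right) = 6 \cdot 6 = 36$)
$V = \frac{46654}{3}$ ($V = - \frac{2}{3} + \frac{36^{3}}{3} = - \frac{2}{3} + \frac{1}{3} \cdot 46656 = - \frac{2}{3} + 15552 = \frac{46654}{3} \approx 15551.0$)
$I{\left(A \right)} = 3 A$
$-4920875 + I{\left(12 \left(V + 7\right) \right)} = -4920875 + 3 \cdot 12 \left(\frac{46654}{3} + 7\right) = -4920875 + 3 \cdot 12 \cdot \frac{46675}{3} = -4920875 + 3 \cdot 186700 = -4920875 + 560100 = -4360775$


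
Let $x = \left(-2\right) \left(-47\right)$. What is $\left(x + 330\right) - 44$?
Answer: $380$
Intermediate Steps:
$x = 94$
$\left(x + 330\right) - 44 = \left(94 + 330\right) - 44 = 424 - 44 = 380$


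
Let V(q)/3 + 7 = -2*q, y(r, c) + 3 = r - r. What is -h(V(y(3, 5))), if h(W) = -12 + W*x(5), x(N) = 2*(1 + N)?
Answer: 48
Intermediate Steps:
y(r, c) = -3 (y(r, c) = -3 + (r - r) = -3 + 0 = -3)
x(N) = 2 + 2*N
V(q) = -21 - 6*q (V(q) = -21 + 3*(-2*q) = -21 - 6*q)
h(W) = -12 + 12*W (h(W) = -12 + W*(2 + 2*5) = -12 + W*(2 + 10) = -12 + W*12 = -12 + 12*W)
-h(V(y(3, 5))) = -(-12 + 12*(-21 - 6*(-3))) = -(-12 + 12*(-21 + 18)) = -(-12 + 12*(-3)) = -(-12 - 36) = -1*(-48) = 48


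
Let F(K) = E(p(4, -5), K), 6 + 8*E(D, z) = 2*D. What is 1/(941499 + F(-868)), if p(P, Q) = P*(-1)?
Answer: 4/3765989 ≈ 1.0621e-6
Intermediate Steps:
p(P, Q) = -P
E(D, z) = -3/4 + D/4 (E(D, z) = -3/4 + (2*D)/8 = -3/4 + D/4)
F(K) = -7/4 (F(K) = -3/4 + (-1*4)/4 = -3/4 + (1/4)*(-4) = -3/4 - 1 = -7/4)
1/(941499 + F(-868)) = 1/(941499 - 7/4) = 1/(3765989/4) = 4/3765989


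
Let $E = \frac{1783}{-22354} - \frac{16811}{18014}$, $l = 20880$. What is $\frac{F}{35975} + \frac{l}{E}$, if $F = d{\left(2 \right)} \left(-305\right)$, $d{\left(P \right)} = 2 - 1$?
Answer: $- \frac{7562003764805627}{366865905365} \approx -20612.0$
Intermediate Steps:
$d{\left(P \right)} = 1$
$F = -305$ ($F = 1 \left(-305\right) = -305$)
$E = - \frac{101978014}{100671239}$ ($E = 1783 \left(- \frac{1}{22354}\right) - \frac{16811}{18014} = - \frac{1783}{22354} - \frac{16811}{18014} = - \frac{101978014}{100671239} \approx -1.013$)
$\frac{F}{35975} + \frac{l}{E} = - \frac{305}{35975} + \frac{20880}{- \frac{101978014}{100671239}} = \left(-305\right) \frac{1}{35975} + 20880 \left(- \frac{100671239}{101978014}\right) = - \frac{61}{7195} - \frac{1051007735160}{50989007} = - \frac{7562003764805627}{366865905365}$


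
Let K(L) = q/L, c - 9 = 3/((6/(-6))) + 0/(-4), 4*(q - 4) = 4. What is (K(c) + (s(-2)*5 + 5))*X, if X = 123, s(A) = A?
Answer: -1025/2 ≈ -512.50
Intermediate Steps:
q = 5 (q = 4 + (1/4)*4 = 4 + 1 = 5)
c = 6 (c = 9 + (3/((6/(-6))) + 0/(-4)) = 9 + (3/((6*(-1/6))) + 0*(-1/4)) = 9 + (3/(-1) + 0) = 9 + (3*(-1) + 0) = 9 + (-3 + 0) = 9 - 3 = 6)
K(L) = 5/L
(K(c) + (s(-2)*5 + 5))*X = (5/6 + (-2*5 + 5))*123 = (5*(1/6) + (-10 + 5))*123 = (5/6 - 5)*123 = -25/6*123 = -1025/2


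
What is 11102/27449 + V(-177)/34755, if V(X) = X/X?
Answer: 385877459/953989995 ≈ 0.40449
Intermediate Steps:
V(X) = 1
11102/27449 + V(-177)/34755 = 11102/27449 + 1/34755 = 385877459/953989995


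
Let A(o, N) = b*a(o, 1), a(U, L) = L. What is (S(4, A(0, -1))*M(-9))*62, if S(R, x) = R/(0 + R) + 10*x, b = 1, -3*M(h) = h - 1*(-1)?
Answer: 5456/3 ≈ 1818.7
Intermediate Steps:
M(h) = -⅓ - h/3 (M(h) = -(h - 1*(-1))/3 = -(h + 1)/3 = -(1 + h)/3 = -⅓ - h/3)
A(o, N) = 1 (A(o, N) = 1*1 = 1)
S(R, x) = 1 + 10*x (S(R, x) = R/R + 10*x = 1 + 10*x)
(S(4, A(0, -1))*M(-9))*62 = ((1 + 10*1)*(-⅓ - ⅓*(-9)))*62 = ((1 + 10)*(-⅓ + 3))*62 = (11*(8/3))*62 = (88/3)*62 = 5456/3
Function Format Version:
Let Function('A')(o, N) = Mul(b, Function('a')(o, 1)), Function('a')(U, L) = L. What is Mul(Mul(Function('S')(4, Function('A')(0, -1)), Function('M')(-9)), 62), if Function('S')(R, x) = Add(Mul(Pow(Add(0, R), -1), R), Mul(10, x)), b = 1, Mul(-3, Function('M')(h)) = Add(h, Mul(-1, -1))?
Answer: Rational(5456, 3) ≈ 1818.7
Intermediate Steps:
Function('M')(h) = Add(Rational(-1, 3), Mul(Rational(-1, 3), h)) (Function('M')(h) = Mul(Rational(-1, 3), Add(h, Mul(-1, -1))) = Mul(Rational(-1, 3), Add(h, 1)) = Mul(Rational(-1, 3), Add(1, h)) = Add(Rational(-1, 3), Mul(Rational(-1, 3), h)))
Function('A')(o, N) = 1 (Function('A')(o, N) = Mul(1, 1) = 1)
Function('S')(R, x) = Add(1, Mul(10, x)) (Function('S')(R, x) = Add(Mul(Pow(R, -1), R), Mul(10, x)) = Add(1, Mul(10, x)))
Mul(Mul(Function('S')(4, Function('A')(0, -1)), Function('M')(-9)), 62) = Mul(Mul(Add(1, Mul(10, 1)), Add(Rational(-1, 3), Mul(Rational(-1, 3), -9))), 62) = Mul(Mul(Add(1, 10), Add(Rational(-1, 3), 3)), 62) = Mul(Mul(11, Rational(8, 3)), 62) = Mul(Rational(88, 3), 62) = Rational(5456, 3)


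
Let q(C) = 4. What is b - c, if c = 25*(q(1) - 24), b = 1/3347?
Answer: 1673501/3347 ≈ 500.00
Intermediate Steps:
b = 1/3347 ≈ 0.00029877
c = -500 (c = 25*(4 - 24) = 25*(-20) = -500)
b - c = 1/3347 - 1*(-500) = 1/3347 + 500 = 1673501/3347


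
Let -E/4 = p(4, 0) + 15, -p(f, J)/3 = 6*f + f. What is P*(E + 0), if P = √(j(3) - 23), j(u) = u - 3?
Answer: 276*I*√23 ≈ 1323.7*I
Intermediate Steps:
p(f, J) = -21*f (p(f, J) = -3*(6*f + f) = -21*f)
j(u) = -3 + u
P = I*√23 (P = √((-3 + 3) - 23) = √(0 - 23) = √(-23) = I*√23 ≈ 4.7958*I)
E = 276 (E = -4*(-21*4 + 15) = -4*(-84 + 15) = -4*(-69) = 276)
P*(E + 0) = (I*√23)*(276 + 0) = (I*√23)*276 = 276*I*√23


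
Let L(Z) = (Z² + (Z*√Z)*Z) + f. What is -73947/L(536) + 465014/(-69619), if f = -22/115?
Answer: -12342998826131319774607/1848050023294388031902 - 140480428725600*√134/145998579814693319 ≈ -6.6901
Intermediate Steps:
f = -22/115 (f = -22*1/115 = -22/115 ≈ -0.19130)
L(Z) = -22/115 + Z² + Z^(5/2) (L(Z) = (Z² + (Z*√Z)*Z) - 22/115 = (Z² + Z^(3/2)*Z) - 22/115 = (Z² + Z^(5/2)) - 22/115 = -22/115 + Z² + Z^(5/2))
-73947/L(536) + 465014/(-69619) = -73947/(-22/115 + 536² + 536^(5/2)) + 465014/(-69619) = -73947/(-22/115 + 287296 + 574592*√134) + 465014*(-1/69619) = -73947/(33039018/115 + 574592*√134) - 42274/6329 = -42274/6329 - 73947/(33039018/115 + 574592*√134)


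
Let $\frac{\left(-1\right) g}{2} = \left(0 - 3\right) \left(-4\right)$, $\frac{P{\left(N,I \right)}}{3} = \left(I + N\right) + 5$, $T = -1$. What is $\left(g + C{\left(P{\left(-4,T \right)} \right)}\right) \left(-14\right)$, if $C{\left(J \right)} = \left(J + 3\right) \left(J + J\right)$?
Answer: $336$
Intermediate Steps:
$P{\left(N,I \right)} = 15 + 3 I + 3 N$ ($P{\left(N,I \right)} = 3 \left(\left(I + N\right) + 5\right) = 3 \left(5 + I + N\right) = 15 + 3 I + 3 N$)
$g = -24$ ($g = - 2 \left(0 - 3\right) \left(-4\right) = - 2 \left(\left(-3\right) \left(-4\right)\right) = \left(-2\right) 12 = -24$)
$C{\left(J \right)} = 2 J \left(3 + J\right)$ ($C{\left(J \right)} = \left(3 + J\right) 2 J = 2 J \left(3 + J\right)$)
$\left(g + C{\left(P{\left(-4,T \right)} \right)}\right) \left(-14\right) = \left(-24 + 2 \left(15 + 3 \left(-1\right) + 3 \left(-4\right)\right) \left(3 + \left(15 + 3 \left(-1\right) + 3 \left(-4\right)\right)\right)\right) \left(-14\right) = \left(-24 + 2 \left(15 - 3 - 12\right) \left(3 - 0\right)\right) \left(-14\right) = \left(-24 + 2 \cdot 0 \left(3 + 0\right)\right) \left(-14\right) = \left(-24 + 2 \cdot 0 \cdot 3\right) \left(-14\right) = \left(-24 + 0\right) \left(-14\right) = \left(-24\right) \left(-14\right) = 336$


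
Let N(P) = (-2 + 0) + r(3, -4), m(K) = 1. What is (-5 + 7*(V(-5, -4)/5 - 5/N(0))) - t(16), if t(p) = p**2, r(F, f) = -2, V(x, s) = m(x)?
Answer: -5017/20 ≈ -250.85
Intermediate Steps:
V(x, s) = 1
N(P) = -4 (N(P) = (-2 + 0) - 2 = -2 - 2 = -4)
(-5 + 7*(V(-5, -4)/5 - 5/N(0))) - t(16) = (-5 + 7*(1/5 - 5/(-4))) - 1*16**2 = (-5 + 7*(1*(1/5) - 5*(-1/4))) - 1*256 = (-5 + 7*(1/5 + 5/4)) - 256 = (-5 + 7*(29/20)) - 256 = (-5 + 203/20) - 256 = 103/20 - 256 = -5017/20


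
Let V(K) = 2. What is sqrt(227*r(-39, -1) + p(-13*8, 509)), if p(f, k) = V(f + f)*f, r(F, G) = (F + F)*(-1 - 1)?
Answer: 2*sqrt(8801) ≈ 187.63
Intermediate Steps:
r(F, G) = -4*F (r(F, G) = (2*F)*(-2) = -4*F)
p(f, k) = 2*f
sqrt(227*r(-39, -1) + p(-13*8, 509)) = sqrt(227*(-4*(-39)) + 2*(-13*8)) = sqrt(227*156 + 2*(-104)) = sqrt(35412 - 208) = sqrt(35204) = 2*sqrt(8801)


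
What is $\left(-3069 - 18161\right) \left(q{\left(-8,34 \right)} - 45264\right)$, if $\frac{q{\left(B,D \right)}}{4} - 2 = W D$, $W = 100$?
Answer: $672056880$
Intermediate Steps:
$q{\left(B,D \right)} = 8 + 400 D$ ($q{\left(B,D \right)} = 8 + 4 \cdot 100 D = 8 + 400 D$)
$\left(-3069 - 18161\right) \left(q{\left(-8,34 \right)} - 45264\right) = \left(-3069 - 18161\right) \left(\left(8 + 400 \cdot 34\right) - 45264\right) = - 21230 \left(\left(8 + 13600\right) - 45264\right) = - 21230 \left(13608 - 45264\right) = \left(-21230\right) \left(-31656\right) = 672056880$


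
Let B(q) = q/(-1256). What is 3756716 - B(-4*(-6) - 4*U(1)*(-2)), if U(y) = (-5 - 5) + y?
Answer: 589804406/157 ≈ 3.7567e+6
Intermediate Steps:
U(y) = -10 + y
B(q) = -q/1256 (B(q) = q*(-1/1256) = -q/1256)
3756716 - B(-4*(-6) - 4*U(1)*(-2)) = 3756716 - (-1)*(-4*(-6) - 4*(-10 + 1)*(-2))/1256 = 3756716 - (-1)*(24 - 4*(-9)*(-2))/1256 = 3756716 - (-1)*(24 + 36*(-2))/1256 = 3756716 - (-1)*(24 - 72)/1256 = 3756716 - (-1)*(-48)/1256 = 3756716 - 1*6/157 = 3756716 - 6/157 = 589804406/157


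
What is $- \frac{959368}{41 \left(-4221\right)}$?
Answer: $\frac{959368}{173061} \approx 5.5435$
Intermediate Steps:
$- \frac{959368}{41 \left(-4221\right)} = - \frac{959368}{-173061} = \left(-959368\right) \left(- \frac{1}{173061}\right) = \frac{959368}{173061}$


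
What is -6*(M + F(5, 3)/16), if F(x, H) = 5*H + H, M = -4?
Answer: 69/4 ≈ 17.250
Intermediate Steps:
F(x, H) = 6*H
-6*(M + F(5, 3)/16) = -6*(-4 + (6*3)/16) = -6*(-4 + 18*(1/16)) = -6*(-4 + 9/8) = -6*(-23/8) = 69/4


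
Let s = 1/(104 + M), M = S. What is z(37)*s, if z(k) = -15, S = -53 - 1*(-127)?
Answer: -15/178 ≈ -0.084270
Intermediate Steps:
S = 74 (S = -53 + 127 = 74)
M = 74
s = 1/178 (s = 1/(104 + 74) = 1/178 ≈ 0.0056180)
z(37)*s = -15*1/178 = -15/178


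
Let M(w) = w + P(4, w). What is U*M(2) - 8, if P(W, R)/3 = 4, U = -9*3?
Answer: -386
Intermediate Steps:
U = -27
P(W, R) = 12 (P(W, R) = 3*4 = 12)
M(w) = 12 + w (M(w) = w + 12 = 12 + w)
U*M(2) - 8 = -27*(12 + 2) - 8 = -27*14 - 8 = -378 - 8 = -386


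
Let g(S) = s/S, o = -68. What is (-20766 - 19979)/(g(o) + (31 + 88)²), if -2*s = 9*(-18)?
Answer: -2770660/962867 ≈ -2.8775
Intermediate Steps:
s = 81 (s = -9*(-18)/2 = -½*(-162) = 81)
g(S) = 81/S
(-20766 - 19979)/(g(o) + (31 + 88)²) = (-20766 - 19979)/(81/(-68) + (31 + 88)²) = -40745/(81*(-1/68) + 119²) = -40745/(-81/68 + 14161) = -40745/962867/68 = -40745*68/962867 = -2770660/962867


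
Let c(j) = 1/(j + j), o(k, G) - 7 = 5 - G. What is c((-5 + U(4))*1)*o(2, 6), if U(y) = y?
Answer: -3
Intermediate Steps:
o(k, G) = 12 - G (o(k, G) = 7 + (5 - G) = 12 - G)
c(j) = 1/(2*j)
c((-5 + U(4))*1)*o(2, 6) = (1/(2*(((-5 + 4)*1))))*(12 - 1*6) = (1/(2*((-1*1))))*(12 - 6) = ((1/2)/(-1))*6 = ((1/2)*(-1))*6 = -1/2*6 = -3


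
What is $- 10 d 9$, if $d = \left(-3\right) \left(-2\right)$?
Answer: $-540$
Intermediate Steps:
$d = 6$
$- 10 d 9 = \left(-10\right) 6 \cdot 9 = \left(-60\right) 9 = -540$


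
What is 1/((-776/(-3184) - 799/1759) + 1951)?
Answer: 700082/1365712603 ≈ 0.00051261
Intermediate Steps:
1/((-776/(-3184) - 799/1759) + 1951) = 1/((-776*(-1/3184) - 799*1/1759) + 1951) = 1/((97/398 - 799/1759) + 1951) = 1/(-147379/700082 + 1951) = 1/(1365712603/700082) = 700082/1365712603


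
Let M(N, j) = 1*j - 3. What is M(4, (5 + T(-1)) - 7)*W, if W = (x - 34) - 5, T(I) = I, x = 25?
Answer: 84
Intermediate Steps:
M(N, j) = -3 + j (M(N, j) = j - 3 = -3 + j)
W = -14 (W = (25 - 34) - 5 = -9 - 5 = -14)
M(4, (5 + T(-1)) - 7)*W = (-3 + ((5 - 1) - 7))*(-14) = (-3 + (4 - 7))*(-14) = (-3 - 3)*(-14) = -6*(-14) = 84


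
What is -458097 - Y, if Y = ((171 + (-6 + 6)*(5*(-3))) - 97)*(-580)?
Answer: -415177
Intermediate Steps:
Y = -42920 (Y = ((171 + 0*(-15)) - 97)*(-580) = ((171 + 0) - 97)*(-580) = (171 - 97)*(-580) = 74*(-580) = -42920)
-458097 - Y = -458097 - 1*(-42920) = -458097 + 42920 = -415177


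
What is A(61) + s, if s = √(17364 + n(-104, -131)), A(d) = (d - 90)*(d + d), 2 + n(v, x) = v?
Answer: -3538 + √17258 ≈ -3406.6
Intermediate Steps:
n(v, x) = -2 + v
A(d) = 2*d*(-90 + d) (A(d) = (-90 + d)*(2*d) = 2*d*(-90 + d))
s = √17258 (s = √(17364 + (-2 - 104)) = √(17364 - 106) = √17258 ≈ 131.37)
A(61) + s = 2*61*(-90 + 61) + √17258 = 2*61*(-29) + √17258 = -3538 + √17258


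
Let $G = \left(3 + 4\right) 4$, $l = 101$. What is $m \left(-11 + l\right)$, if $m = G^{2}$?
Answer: $70560$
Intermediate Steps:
$G = 28$ ($G = 7 \cdot 4 = 28$)
$m = 784$ ($m = 28^{2} = 784$)
$m \left(-11 + l\right) = 784 \left(-11 + 101\right) = 784 \cdot 90 = 70560$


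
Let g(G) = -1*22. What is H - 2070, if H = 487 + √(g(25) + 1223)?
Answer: -1583 + √1201 ≈ -1548.3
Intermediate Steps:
g(G) = -22
H = 487 + √1201 (H = 487 + √(-22 + 1223) = 487 + √1201 ≈ 521.66)
H - 2070 = (487 + √1201) - 2070 = -1583 + √1201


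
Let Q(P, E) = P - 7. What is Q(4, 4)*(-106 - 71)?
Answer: 531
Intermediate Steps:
Q(P, E) = -7 + P
Q(4, 4)*(-106 - 71) = (-7 + 4)*(-106 - 71) = -3*(-177) = 531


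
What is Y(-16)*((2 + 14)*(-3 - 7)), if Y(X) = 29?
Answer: -4640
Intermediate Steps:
Y(-16)*((2 + 14)*(-3 - 7)) = 29*((2 + 14)*(-3 - 7)) = 29*(16*(-10)) = 29*(-160) = -4640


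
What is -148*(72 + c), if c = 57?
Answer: -19092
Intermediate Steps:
-148*(72 + c) = -148*(72 + 57) = -148*129 = -19092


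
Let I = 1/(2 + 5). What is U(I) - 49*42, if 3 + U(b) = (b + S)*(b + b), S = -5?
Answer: -101057/49 ≈ -2062.4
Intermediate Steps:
I = ⅐ (I = 1/7 = ⅐ ≈ 0.14286)
U(b) = -3 + 2*b*(-5 + b) (U(b) = -3 + (b - 5)*(b + b) = -3 + (-5 + b)*(2*b) = -3 + 2*b*(-5 + b))
U(I) - 49*42 = (-3 - 10*⅐ + 2*(⅐)²) - 49*42 = (-3 - 10/7 + 2*(1/49)) - 2058 = (-3 - 10/7 + 2/49) - 2058 = -215/49 - 2058 = -101057/49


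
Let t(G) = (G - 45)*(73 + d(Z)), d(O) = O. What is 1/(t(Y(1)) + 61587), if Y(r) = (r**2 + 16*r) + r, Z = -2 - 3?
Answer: 1/59751 ≈ 1.6736e-5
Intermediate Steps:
Z = -5
Y(r) = r**2 + 17*r
t(G) = -3060 + 68*G (t(G) = (G - 45)*(73 - 5) = (-45 + G)*68 = -3060 + 68*G)
1/(t(Y(1)) + 61587) = 1/((-3060 + 68*(1*(17 + 1))) + 61587) = 1/((-3060 + 68*(1*18)) + 61587) = 1/((-3060 + 68*18) + 61587) = 1/((-3060 + 1224) + 61587) = 1/(-1836 + 61587) = 1/59751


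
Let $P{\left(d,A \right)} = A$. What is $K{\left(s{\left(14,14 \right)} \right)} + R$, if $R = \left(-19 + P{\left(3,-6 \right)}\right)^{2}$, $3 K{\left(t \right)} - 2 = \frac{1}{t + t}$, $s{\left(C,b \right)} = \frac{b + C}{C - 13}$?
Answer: $\frac{105113}{168} \approx 625.67$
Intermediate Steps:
$s{\left(C,b \right)} = \frac{C + b}{-13 + C}$
$K{\left(t \right)} = \frac{2}{3} + \frac{1}{6 t}$ ($K{\left(t \right)} = \frac{2}{3} + \frac{1}{3 \left(t + t\right)} = \frac{2}{3} + \frac{1}{3 \cdot 2 t} = \frac{2}{3} + \frac{\frac{1}{2} \frac{1}{t}}{3} = \frac{2}{3} + \frac{1}{6 t}$)
$R = 625$ ($R = \left(-19 - 6\right)^{2} = \left(-25\right)^{2} = 625$)
$K{\left(s{\left(14,14 \right)} \right)} + R = \frac{1 + 4 \frac{14 + 14}{-13 + 14}}{6 \frac{14 + 14}{-13 + 14}} + 625 = \frac{1 + 4 \cdot 1^{-1} \cdot 28}{6 \cdot 1^{-1} \cdot 28} + 625 = \frac{1 + 4 \cdot 1 \cdot 28}{6 \cdot 1 \cdot 28} + 625 = \frac{1 + 4 \cdot 28}{6 \cdot 28} + 625 = \frac{1}{6} \cdot \frac{1}{28} \left(1 + 112\right) + 625 = \frac{1}{6} \cdot \frac{1}{28} \cdot 113 + 625 = \frac{113}{168} + 625 = \frac{105113}{168}$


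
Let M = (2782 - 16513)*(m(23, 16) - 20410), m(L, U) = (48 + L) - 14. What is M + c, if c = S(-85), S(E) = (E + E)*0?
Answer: 279467043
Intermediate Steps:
S(E) = 0 (S(E) = (2*E)*0 = 0)
m(L, U) = 34 + L
c = 0
M = 279467043 (M = (2782 - 16513)*((34 + 23) - 20410) = -13731*(57 - 20410) = -13731*(-20353) = 279467043)
M + c = 279467043 + 0 = 279467043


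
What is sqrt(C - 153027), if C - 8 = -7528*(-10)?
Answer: I*sqrt(77739) ≈ 278.82*I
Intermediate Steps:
C = 75288 (C = 8 - 7528*(-10) = 8 + 75280 = 75288)
sqrt(C - 153027) = sqrt(75288 - 153027) = sqrt(-77739) = I*sqrt(77739)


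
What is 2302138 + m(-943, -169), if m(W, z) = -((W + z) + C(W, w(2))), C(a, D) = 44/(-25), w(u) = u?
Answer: 57581294/25 ≈ 2.3033e+6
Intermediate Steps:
C(a, D) = -44/25 (C(a, D) = 44*(-1/25) = -44/25)
m(W, z) = 44/25 - W - z (m(W, z) = -((W + z) - 44/25) = -(-44/25 + W + z) = 44/25 - W - z)
2302138 + m(-943, -169) = 2302138 + (44/25 - 1*(-943) - 1*(-169)) = 2302138 + (44/25 + 943 + 169) = 2302138 + 27844/25 = 57581294/25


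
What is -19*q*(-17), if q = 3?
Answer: 969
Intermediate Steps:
-19*q*(-17) = -19*3*(-17) = -57*(-17) = 969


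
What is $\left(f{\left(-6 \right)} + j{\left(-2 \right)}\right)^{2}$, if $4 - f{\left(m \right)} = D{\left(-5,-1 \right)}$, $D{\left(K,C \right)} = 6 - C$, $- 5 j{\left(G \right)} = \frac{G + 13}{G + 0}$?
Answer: $\frac{361}{100} \approx 3.61$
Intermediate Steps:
$j{\left(G \right)} = - \frac{13 + G}{5 G}$ ($j{\left(G \right)} = - \frac{\left(G + 13\right) \frac{1}{G + 0}}{5} = - \frac{\left(13 + G\right) \frac{1}{G}}{5} = - \frac{\frac{1}{G} \left(13 + G\right)}{5} = - \frac{13 + G}{5 G}$)
$f{\left(m \right)} = -3$ ($f{\left(m \right)} = 4 - \left(6 - -1\right) = 4 - \left(6 + 1\right) = 4 - 7 = -3$)
$\left(f{\left(-6 \right)} + j{\left(-2 \right)}\right)^{2} = \left(-3 + \frac{-13 - -2}{5 \left(-2\right)}\right)^{2} = \left(-3 + \frac{1}{5} \left(- \frac{1}{2}\right) \left(-13 + 2\right)\right)^{2} = \left(-3 + \frac{1}{5} \left(- \frac{1}{2}\right) \left(-11\right)\right)^{2} = \left(-3 + \frac{11}{10}\right)^{2} = \left(- \frac{19}{10}\right)^{2} = \frac{361}{100}$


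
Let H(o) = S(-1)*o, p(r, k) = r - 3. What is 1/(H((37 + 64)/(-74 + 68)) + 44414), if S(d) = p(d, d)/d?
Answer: 3/133040 ≈ 2.2550e-5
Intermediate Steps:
p(r, k) = -3 + r
S(d) = (-3 + d)/d
H(o) = 4*o (H(o) = ((-3 - 1)/(-1))*o = (-1*(-4))*o = 4*o)
1/(H((37 + 64)/(-74 + 68)) + 44414) = 1/(4*((37 + 64)/(-74 + 68)) + 44414) = 1/(4*(101/(-6)) + 44414) = 1/(4*(101*(-1/6)) + 44414) = 1/(4*(-101/6) + 44414) = 1/(-202/3 + 44414) = 1/(133040/3) = 3/133040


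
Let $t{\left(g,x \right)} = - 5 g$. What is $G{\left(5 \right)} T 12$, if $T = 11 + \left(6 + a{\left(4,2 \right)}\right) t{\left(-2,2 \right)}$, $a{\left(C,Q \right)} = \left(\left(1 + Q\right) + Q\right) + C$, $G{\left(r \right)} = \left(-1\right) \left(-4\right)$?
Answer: $7728$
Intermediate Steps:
$G{\left(r \right)} = 4$
$a{\left(C,Q \right)} = 1 + C + 2 Q$ ($a{\left(C,Q \right)} = \left(1 + 2 Q\right) + C = 1 + C + 2 Q$)
$T = 161$ ($T = 11 + \left(6 + \left(1 + 4 + 2 \cdot 2\right)\right) \left(\left(-5\right) \left(-2\right)\right) = 11 + \left(6 + \left(1 + 4 + 4\right)\right) 10 = 11 + \left(6 + 9\right) 10 = 11 + 15 \cdot 10 = 11 + 150 = 161$)
$G{\left(5 \right)} T 12 = 4 \cdot 161 \cdot 12 = 644 \cdot 12 = 7728$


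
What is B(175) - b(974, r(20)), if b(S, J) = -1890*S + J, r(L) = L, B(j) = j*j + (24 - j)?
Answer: 1871314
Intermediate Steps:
B(j) = 24 + j² - j (B(j) = j² + (24 - j) = 24 + j² - j)
b(S, J) = J - 1890*S
B(175) - b(974, r(20)) = (24 + 175² - 1*175) - (20 - 1890*974) = (24 + 30625 - 175) - (20 - 1840860) = 30474 - 1*(-1840840) = 30474 + 1840840 = 1871314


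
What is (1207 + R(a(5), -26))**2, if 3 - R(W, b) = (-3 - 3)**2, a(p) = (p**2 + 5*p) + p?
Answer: 1378276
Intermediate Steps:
a(p) = p**2 + 6*p
R(W, b) = -33 (R(W, b) = 3 - (-3 - 3)**2 = 3 - 1*(-6)**2 = 3 - 1*36 = 3 - 36 = -33)
(1207 + R(a(5), -26))**2 = (1207 - 33)**2 = 1174**2 = 1378276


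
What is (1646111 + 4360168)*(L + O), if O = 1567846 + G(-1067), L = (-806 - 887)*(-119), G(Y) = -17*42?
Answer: 10622699033121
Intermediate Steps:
G(Y) = -714
L = 201467 (L = -1693*(-119) = 201467)
O = 1567132 (O = 1567846 - 714 = 1567132)
(1646111 + 4360168)*(L + O) = (1646111 + 4360168)*(201467 + 1567132) = 6006279*1768599 = 10622699033121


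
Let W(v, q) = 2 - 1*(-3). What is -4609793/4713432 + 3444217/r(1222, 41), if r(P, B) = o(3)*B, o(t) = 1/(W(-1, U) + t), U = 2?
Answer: 129872471980439/193250712 ≈ 6.7204e+5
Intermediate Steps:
W(v, q) = 5 (W(v, q) = 2 + 3 = 5)
o(t) = 1/(5 + t)
r(P, B) = B/8 (r(P, B) = B/(5 + 3) = B/8)
-4609793/4713432 + 3444217/r(1222, 41) = -4609793/4713432 + 3444217/(((⅛)*41)) = -4609793*1/4713432 + 3444217/(41/8) = -4609793/4713432 + 3444217*(8/41) = -4609793/4713432 + 27553736/41 = 129872471980439/193250712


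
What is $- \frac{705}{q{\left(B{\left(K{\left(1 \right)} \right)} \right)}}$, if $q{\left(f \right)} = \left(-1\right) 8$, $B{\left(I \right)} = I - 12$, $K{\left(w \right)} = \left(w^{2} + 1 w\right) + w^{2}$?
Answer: $\frac{705}{8} \approx 88.125$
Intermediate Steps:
$K{\left(w \right)} = w + 2 w^{2}$ ($K{\left(w \right)} = \left(w^{2} + w\right) + w^{2} = \left(w + w^{2}\right) + w^{2} = w + 2 w^{2}$)
$B{\left(I \right)} = -12 + I$ ($B{\left(I \right)} = I - 12 = -12 + I$)
$q{\left(f \right)} = -8$
$- \frac{705}{q{\left(B{\left(K{\left(1 \right)} \right)} \right)}} = - \frac{705}{-8} = \left(-705\right) \left(- \frac{1}{8}\right) = \frac{705}{8}$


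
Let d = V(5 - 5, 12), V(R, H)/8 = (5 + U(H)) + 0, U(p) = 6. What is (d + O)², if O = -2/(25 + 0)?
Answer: 4831204/625 ≈ 7729.9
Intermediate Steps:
V(R, H) = 88 (V(R, H) = 8*((5 + 6) + 0) = 8*(11 + 0) = 8*11 = 88)
d = 88
O = -2/25 ≈ -0.080000
(d + O)² = (88 - 2/25)² = (2198/25)² = 4831204/625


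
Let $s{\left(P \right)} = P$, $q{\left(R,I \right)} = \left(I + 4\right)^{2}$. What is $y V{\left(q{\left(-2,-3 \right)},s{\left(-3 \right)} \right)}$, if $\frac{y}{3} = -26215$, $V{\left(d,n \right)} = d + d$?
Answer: $-157290$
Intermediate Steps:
$q{\left(R,I \right)} = \left(4 + I\right)^{2}$
$V{\left(d,n \right)} = 2 d$
$y = -78645$ ($y = 3 \left(-26215\right) = -78645$)
$y V{\left(q{\left(-2,-3 \right)},s{\left(-3 \right)} \right)} = - 78645 \cdot 2 \left(4 - 3\right)^{2} = - 78645 \cdot 2 \cdot 1^{2} = - 78645 \cdot 2 \cdot 1 = \left(-78645\right) 2 = -157290$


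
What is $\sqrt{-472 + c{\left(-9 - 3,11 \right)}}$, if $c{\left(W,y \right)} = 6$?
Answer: $i \sqrt{466} \approx 21.587 i$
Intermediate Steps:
$\sqrt{-472 + c{\left(-9 - 3,11 \right)}} = \sqrt{-472 + 6} = \sqrt{-466} = i \sqrt{466}$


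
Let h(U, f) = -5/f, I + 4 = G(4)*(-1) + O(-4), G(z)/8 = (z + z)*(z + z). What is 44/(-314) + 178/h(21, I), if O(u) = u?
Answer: 2906362/157 ≈ 18512.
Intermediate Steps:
G(z) = 32*z² (G(z) = 8*((z + z)*(z + z)) = 8*((2*z)*(2*z)) = 8*(4*z²) = 32*z²)
I = -520 (I = -4 + ((32*4²)*(-1) - 4) = -4 + ((32*16)*(-1) - 4) = -4 + (512*(-1) - 4) = -4 + (-512 - 4) = -4 - 516 = -520)
44/(-314) + 178/h(21, I) = 44/(-314) + 178/((-5/(-520))) = 44*(-1/314) + 178/((-5*(-1/520))) = -22/157 + 178/(1/104) = -22/157 + 178*104 = -22/157 + 18512 = 2906362/157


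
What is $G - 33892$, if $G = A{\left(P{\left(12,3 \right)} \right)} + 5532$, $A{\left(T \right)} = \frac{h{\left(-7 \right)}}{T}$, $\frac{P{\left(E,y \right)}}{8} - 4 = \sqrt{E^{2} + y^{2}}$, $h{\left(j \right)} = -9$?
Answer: $- \frac{7770631}{274} - \frac{27 \sqrt{17}}{1096} \approx -28360.0$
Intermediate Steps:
$P{\left(E,y \right)} = 32 + 8 \sqrt{E^{2} + y^{2}}$
$A{\left(T \right)} = - \frac{9}{T}$
$G = 5532 - \frac{9}{32 + 24 \sqrt{17}}$ ($G = - \frac{9}{32 + 8 \sqrt{12^{2} + 3^{2}}} + 5532 = - \frac{9}{32 + 8 \sqrt{144 + 9}} + 5532 = - \frac{9}{32 + 8 \sqrt{153}} + 5532 = - \frac{9}{32 + 8 \cdot 3 \sqrt{17}} + 5532 = - \frac{9}{32 + 24 \sqrt{17}} + 5532 = 5532 - \frac{9}{32 + 24 \sqrt{17}} \approx 5531.9$)
$G - 33892 = \left(\frac{1515777}{274} - \frac{27 \sqrt{17}}{1096}\right) - 33892 = - \frac{7770631}{274} - \frac{27 \sqrt{17}}{1096}$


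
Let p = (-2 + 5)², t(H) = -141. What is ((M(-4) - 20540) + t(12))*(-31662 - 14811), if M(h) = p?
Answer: 960689856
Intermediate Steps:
p = 9 (p = 3² = 9)
M(h) = 9
((M(-4) - 20540) + t(12))*(-31662 - 14811) = ((9 - 20540) - 141)*(-31662 - 14811) = (-20531 - 141)*(-46473) = -20672*(-46473) = 960689856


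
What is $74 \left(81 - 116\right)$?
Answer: $-2590$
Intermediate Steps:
$74 \left(81 - 116\right) = 74 \left(-35\right) = -2590$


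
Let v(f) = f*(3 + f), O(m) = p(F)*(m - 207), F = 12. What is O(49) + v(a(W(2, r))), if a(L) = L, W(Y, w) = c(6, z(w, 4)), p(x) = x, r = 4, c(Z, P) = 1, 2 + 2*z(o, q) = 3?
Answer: -1892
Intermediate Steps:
z(o, q) = ½ (z(o, q) = -1 + (½)*3 = -1 + 3/2 = ½)
W(Y, w) = 1
O(m) = -2484 + 12*m (O(m) = 12*(m - 207) = 12*(-207 + m) = -2484 + 12*m)
O(49) + v(a(W(2, r))) = (-2484 + 12*49) + 1*(3 + 1) = (-2484 + 588) + 1*4 = -1896 + 4 = -1892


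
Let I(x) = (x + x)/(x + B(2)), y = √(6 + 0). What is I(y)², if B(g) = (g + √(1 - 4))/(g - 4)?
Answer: 96/(-2 + 2*√6 - I*√3)² ≈ 3.9891 + 7.4129*I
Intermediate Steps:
y = √6 ≈ 2.4495
B(g) = (g + I*√3)/(-4 + g) (B(g) = (g + √(-3))/(-4 + g) = (g + I*√3)/(-4 + g))
I(x) = 2*x/(-1 + x - I*√3/2) (I(x) = (x + x)/(x + (2 + I*√3)/(-4 + 2)) = (2*x)/(x + (2 + I*√3)/(-2)) = (2*x)/(x - (2 + I*√3)/2) = (2*x)/(x + (-1 - I*√3/2)) = (2*x)/(-1 + x - I*√3/2) = 2*x/(-1 + x - I*√3/2))
I(y)² = (4*√6/(-2 + 2*√6 - I*√3))² = 96/(-2 + 2*√6 - I*√3)²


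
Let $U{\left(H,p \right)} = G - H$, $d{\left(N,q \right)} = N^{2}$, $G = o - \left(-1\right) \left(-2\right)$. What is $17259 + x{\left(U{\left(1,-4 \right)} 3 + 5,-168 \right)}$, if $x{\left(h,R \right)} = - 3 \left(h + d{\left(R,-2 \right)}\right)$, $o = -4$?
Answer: $-67365$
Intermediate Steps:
$G = -6$ ($G = -4 - \left(-1\right) \left(-2\right) = -4 - 2 = -6$)
$U{\left(H,p \right)} = -6 - H$
$x{\left(h,R \right)} = - 3 h - 3 R^{2}$ ($x{\left(h,R \right)} = - 3 \left(h + R^{2}\right) = - 3 h - 3 R^{2}$)
$17259 + x{\left(U{\left(1,-4 \right)} 3 + 5,-168 \right)} = 17259 - \left(84672 + 3 \left(\left(-6 - 1\right) 3 + 5\right)\right) = 17259 - \left(84672 + 3 \left(\left(-7\right) 3 + 5\right)\right) = 17259 - \left(84672 + 3 \left(-21 + 5\right)\right) = 17259 - 84624 = -67365$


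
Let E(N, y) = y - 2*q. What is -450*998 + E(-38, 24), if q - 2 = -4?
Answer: -449072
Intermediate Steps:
q = -2 (q = 2 - 4 = -2)
E(N, y) = 4 + y (E(N, y) = y - 2*(-2) = y + 4 = 4 + y)
-450*998 + E(-38, 24) = -450*998 + (4 + 24) = -449100 + 28 = -449072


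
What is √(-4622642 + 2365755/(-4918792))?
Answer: I*√27960647909999395862/2459396 ≈ 2150.0*I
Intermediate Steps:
√(-4622642 + 2365755/(-4918792)) = √(-4622642 + 2365755*(-1/4918792)) = √(-4622642 - 2365755/4918792) = √(-22737816854219/4918792) = I*√27960647909999395862/2459396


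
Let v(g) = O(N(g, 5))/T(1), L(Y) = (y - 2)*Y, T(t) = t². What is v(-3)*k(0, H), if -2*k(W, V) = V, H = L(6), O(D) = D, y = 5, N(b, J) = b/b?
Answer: -9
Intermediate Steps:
N(b, J) = 1
L(Y) = 3*Y (L(Y) = (5 - 2)*Y = 3*Y)
H = 18 (H = 3*6 = 18)
k(W, V) = -V/2
v(g) = 1 (v(g) = 1/1² = 1/1 = 1*1 = 1)
v(-3)*k(0, H) = 1*(-½*18) = 1*(-9) = -9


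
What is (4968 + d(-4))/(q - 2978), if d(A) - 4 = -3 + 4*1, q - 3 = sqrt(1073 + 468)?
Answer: -14794675/8849084 - 4973*sqrt(1541)/8849084 ≈ -1.6939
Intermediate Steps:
q = 3 + sqrt(1541) (q = 3 + sqrt(1073 + 468) = 3 + sqrt(1541) ≈ 42.256)
d(A) = 5 (d(A) = 4 + (-3 + 4*1) = 4 + (-3 + 4) = 4 + 1 = 5)
(4968 + d(-4))/(q - 2978) = (4968 + 5)/((3 + sqrt(1541)) - 2978) = 4973/(-2975 + sqrt(1541))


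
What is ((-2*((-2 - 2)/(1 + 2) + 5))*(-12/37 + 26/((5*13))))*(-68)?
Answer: 20944/555 ≈ 37.737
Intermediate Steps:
((-2*((-2 - 2)/(1 + 2) + 5))*(-12/37 + 26/((5*13))))*(-68) = ((-2*(-4/3 + 5))*(-12*1/37 + 26/65))*(-68) = ((-2*(-4*⅓ + 5))*(-12/37 + 26*(1/65)))*(-68) = ((-2*(-4/3 + 5))*(-12/37 + ⅖))*(-68) = (-2*11/3*(14/185))*(-68) = -22/3*14/185*(-68) = -308/555*(-68) = 20944/555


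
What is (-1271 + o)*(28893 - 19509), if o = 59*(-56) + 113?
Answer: -41871408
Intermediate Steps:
o = -3191 (o = -3304 + 113 = -3191)
(-1271 + o)*(28893 - 19509) = (-1271 - 3191)*(28893 - 19509) = -4462*9384 = -41871408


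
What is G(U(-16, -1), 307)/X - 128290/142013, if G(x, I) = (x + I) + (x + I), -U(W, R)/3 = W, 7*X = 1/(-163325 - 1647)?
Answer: -116437998249210/142013 ≈ -8.1991e+8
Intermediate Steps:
X = -1/1154804 (X = 1/(7*(-163325 - 1647)) = (⅐)/(-164972) = (⅐)*(-1/164972) = -1/1154804 ≈ -8.6595e-7)
U(W, R) = -3*W
G(x, I) = 2*I + 2*x (G(x, I) = (I + x) + (I + x) = 2*I + 2*x)
G(U(-16, -1), 307)/X - 128290/142013 = (2*307 + 2*(-3*(-16)))/(-1/1154804) - 128290/142013 = (614 + 2*48)*(-1154804) - 128290*1/142013 = (614 + 96)*(-1154804) - 128290/142013 = 710*(-1154804) - 128290/142013 = -819910840 - 128290/142013 = -116437998249210/142013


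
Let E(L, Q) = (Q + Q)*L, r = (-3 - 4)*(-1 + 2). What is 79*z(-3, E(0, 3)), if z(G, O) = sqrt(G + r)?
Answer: 79*I*sqrt(10) ≈ 249.82*I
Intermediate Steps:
r = -7 (r = -7*1 = -7)
E(L, Q) = 2*L*Q (E(L, Q) = (2*Q)*L = 2*L*Q)
z(G, O) = sqrt(-7 + G) (z(G, O) = sqrt(G - 7) = sqrt(-7 + G))
79*z(-3, E(0, 3)) = 79*sqrt(-7 - 3) = 79*sqrt(-10) = 79*(I*sqrt(10)) = 79*I*sqrt(10)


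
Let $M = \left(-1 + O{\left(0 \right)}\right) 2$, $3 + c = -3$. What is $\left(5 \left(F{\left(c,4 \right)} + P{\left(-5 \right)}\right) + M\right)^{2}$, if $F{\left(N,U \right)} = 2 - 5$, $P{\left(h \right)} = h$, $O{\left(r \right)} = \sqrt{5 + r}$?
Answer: $1784 - 168 \sqrt{5} \approx 1408.3$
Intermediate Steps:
$c = -6$ ($c = -3 - 3 = -6$)
$M = -2 + 2 \sqrt{5}$ ($M = \left(-1 + \sqrt{5 + 0}\right) 2 = \left(-1 + \sqrt{5}\right) 2 = -2 + 2 \sqrt{5} \approx 2.4721$)
$F{\left(N,U \right)} = -3$ ($F{\left(N,U \right)} = 2 - 5 = -3$)
$\left(5 \left(F{\left(c,4 \right)} + P{\left(-5 \right)}\right) + M\right)^{2} = \left(5 \left(-3 - 5\right) - \left(2 - 2 \sqrt{5}\right)\right)^{2} = \left(5 \left(-8\right) - \left(2 - 2 \sqrt{5}\right)\right)^{2} = \left(-40 - \left(2 - 2 \sqrt{5}\right)\right)^{2} = \left(-42 + 2 \sqrt{5}\right)^{2}$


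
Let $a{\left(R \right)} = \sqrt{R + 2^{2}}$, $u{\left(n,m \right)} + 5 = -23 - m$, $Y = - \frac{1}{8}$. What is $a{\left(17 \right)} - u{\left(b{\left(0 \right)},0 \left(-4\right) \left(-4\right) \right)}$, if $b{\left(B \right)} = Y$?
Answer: $28 + \sqrt{21} \approx 32.583$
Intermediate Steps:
$Y = - \frac{1}{8}$ ($Y = \left(-1\right) \frac{1}{8} = - \frac{1}{8} \approx -0.125$)
$b{\left(B \right)} = - \frac{1}{8}$
$u{\left(n,m \right)} = -28 - m$ ($u{\left(n,m \right)} = -5 - \left(23 + m\right) = -28 - m$)
$a{\left(R \right)} = \sqrt{4 + R}$ ($a{\left(R \right)} = \sqrt{R + 4} = \sqrt{4 + R}$)
$a{\left(17 \right)} - u{\left(b{\left(0 \right)},0 \left(-4\right) \left(-4\right) \right)} = \sqrt{4 + 17} - \left(-28 - 0 \left(-4\right) \left(-4\right)\right) = \sqrt{21} - \left(-28 - 0 \left(-4\right)\right) = \sqrt{21} - \left(-28 - 0\right) = \sqrt{21} - \left(-28 + 0\right) = \sqrt{21} - -28 = \sqrt{21} + 28 = 28 + \sqrt{21}$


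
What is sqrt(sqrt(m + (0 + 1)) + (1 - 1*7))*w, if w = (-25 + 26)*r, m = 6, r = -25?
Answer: -25*I*sqrt(6 - sqrt(7)) ≈ -45.786*I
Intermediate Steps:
w = -25 (w = (-25 + 26)*(-25) = 1*(-25) = -25)
sqrt(sqrt(m + (0 + 1)) + (1 - 1*7))*w = sqrt(sqrt(6 + (0 + 1)) + (1 - 1*7))*(-25) = sqrt(sqrt(6 + 1) + (1 - 7))*(-25) = sqrt(sqrt(7) - 6)*(-25) = sqrt(-6 + sqrt(7))*(-25) = -25*sqrt(-6 + sqrt(7))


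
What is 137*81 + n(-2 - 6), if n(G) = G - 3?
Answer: 11086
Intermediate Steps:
n(G) = -3 + G
137*81 + n(-2 - 6) = 137*81 + (-3 + (-2 - 6)) = 11097 + (-3 - 8) = 11097 - 11 = 11086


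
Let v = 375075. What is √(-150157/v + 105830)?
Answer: √66169959834031/25005 ≈ 325.31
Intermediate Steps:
√(-150157/v + 105830) = √(-150157/375075 + 105830) = √(39694037093/375075) = √66169959834031/25005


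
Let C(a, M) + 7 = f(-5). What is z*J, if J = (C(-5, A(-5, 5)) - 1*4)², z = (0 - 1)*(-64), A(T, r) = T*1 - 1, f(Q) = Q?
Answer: 16384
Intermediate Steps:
A(T, r) = -1 + T (A(T, r) = T - 1 = -1 + T)
C(a, M) = -12 (C(a, M) = -7 - 5 = -12)
z = 64 (z = -1*(-64) = 64)
J = 256 (J = (-12 - 1*4)² = (-12 - 4)² = (-16)² = 256)
z*J = 64*256 = 16384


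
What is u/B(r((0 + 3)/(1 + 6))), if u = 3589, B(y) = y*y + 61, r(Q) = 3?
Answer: 3589/70 ≈ 51.271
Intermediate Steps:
B(y) = 61 + y² (B(y) = y² + 61 = 61 + y²)
u/B(r((0 + 3)/(1 + 6))) = 3589/(61 + 3²) = 3589/(61 + 9) = 3589/70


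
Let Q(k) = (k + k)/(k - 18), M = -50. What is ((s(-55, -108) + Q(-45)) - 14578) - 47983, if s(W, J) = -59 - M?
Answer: -437980/7 ≈ -62569.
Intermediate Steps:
s(W, J) = -9 (s(W, J) = -59 - 1*(-50) = -59 + 50 = -9)
Q(k) = 2*k/(-18 + k) (Q(k) = (2*k)/(-18 + k) = 2*k/(-18 + k))
((s(-55, -108) + Q(-45)) - 14578) - 47983 = ((-9 + 2*(-45)/(-18 - 45)) - 14578) - 47983 = ((-9 + 2*(-45)/(-63)) - 14578) - 47983 = ((-9 + 2*(-45)*(-1/63)) - 14578) - 47983 = ((-9 + 10/7) - 14578) - 47983 = (-53/7 - 14578) - 47983 = -102099/7 - 47983 = -437980/7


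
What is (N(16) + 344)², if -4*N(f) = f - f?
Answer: 118336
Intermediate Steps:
N(f) = 0 (N(f) = -(f - f)/4 = -¼*0 = 0)
(N(16) + 344)² = (0 + 344)² = 344² = 118336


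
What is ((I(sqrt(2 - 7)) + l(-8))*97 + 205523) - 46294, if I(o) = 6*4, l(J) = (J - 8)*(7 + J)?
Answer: 163109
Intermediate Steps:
l(J) = (-8 + J)*(7 + J)
I(o) = 24
((I(sqrt(2 - 7)) + l(-8))*97 + 205523) - 46294 = ((24 + (-56 + (-8)**2 - 1*(-8)))*97 + 205523) - 46294 = ((24 + (-56 + 64 + 8))*97 + 205523) - 46294 = ((24 + 16)*97 + 205523) - 46294 = (40*97 + 205523) - 46294 = (3880 + 205523) - 46294 = 209403 - 46294 = 163109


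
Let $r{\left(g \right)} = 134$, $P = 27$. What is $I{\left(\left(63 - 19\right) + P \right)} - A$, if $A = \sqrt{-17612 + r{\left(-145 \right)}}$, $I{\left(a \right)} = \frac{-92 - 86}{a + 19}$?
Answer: $- \frac{89}{45} - 3 i \sqrt{1942} \approx -1.9778 - 132.2 i$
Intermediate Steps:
$I{\left(a \right)} = - \frac{178}{19 + a}$
$A = 3 i \sqrt{1942}$ ($A = \sqrt{-17612 + 134} = \sqrt{-17478} = 3 i \sqrt{1942} \approx 132.2 i$)
$I{\left(\left(63 - 19\right) + P \right)} - A = - \frac{178}{19 + \left(\left(63 - 19\right) + 27\right)} - 3 i \sqrt{1942} = - \frac{178}{19 + \left(44 + 27\right)} - 3 i \sqrt{1942} = - \frac{178}{19 + 71} - 3 i \sqrt{1942} = - \frac{178}{90} - 3 i \sqrt{1942} = \left(-178\right) \frac{1}{90} - 3 i \sqrt{1942} = - \frac{89}{45} - 3 i \sqrt{1942}$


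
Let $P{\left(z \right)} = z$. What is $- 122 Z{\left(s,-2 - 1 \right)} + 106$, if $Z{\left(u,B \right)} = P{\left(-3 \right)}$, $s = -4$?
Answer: $472$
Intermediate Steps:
$Z{\left(u,B \right)} = -3$
$- 122 Z{\left(s,-2 - 1 \right)} + 106 = \left(-122\right) \left(-3\right) + 106 = 366 + 106 = 472$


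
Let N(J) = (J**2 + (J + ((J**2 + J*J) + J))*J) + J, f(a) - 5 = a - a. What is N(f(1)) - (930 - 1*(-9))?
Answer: -609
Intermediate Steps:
f(a) = 5 (f(a) = 5 + (a - a) = 5 + 0 = 5)
N(J) = J + J**2 + J*(2*J + 2*J**2) (N(J) = (J**2 + (J + ((J**2 + J**2) + J))*J) + J = (J**2 + (J + (2*J**2 + J))*J) + J = (J**2 + (J + (J + 2*J**2))*J) + J = (J**2 + (2*J + 2*J**2)*J) + J = (J**2 + J*(2*J + 2*J**2)) + J = J + J**2 + J*(2*J + 2*J**2))
N(f(1)) - (930 - 1*(-9)) = 5*(1 + 2*5**2 + 3*5) - (930 - 1*(-9)) = 5*(1 + 2*25 + 15) - (930 + 9) = 5*(1 + 50 + 15) - 1*939 = 5*66 - 939 = 330 - 939 = -609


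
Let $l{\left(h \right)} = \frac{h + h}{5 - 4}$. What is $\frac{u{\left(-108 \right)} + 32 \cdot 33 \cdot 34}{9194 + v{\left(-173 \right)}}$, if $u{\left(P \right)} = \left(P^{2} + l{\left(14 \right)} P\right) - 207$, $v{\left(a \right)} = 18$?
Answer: $\frac{44337}{9212} \approx 4.813$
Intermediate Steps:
$l{\left(h \right)} = 2 h$ ($l{\left(h \right)} = \frac{2 h}{1} = 2 h 1 = 2 h$)
$u{\left(P \right)} = -207 + P^{2} + 28 P$ ($u{\left(P \right)} = \left(P^{2} + 2 \cdot 14 P\right) - 207 = \left(P^{2} + 28 P\right) - 207 = -207 + P^{2} + 28 P$)
$\frac{u{\left(-108 \right)} + 32 \cdot 33 \cdot 34}{9194 + v{\left(-173 \right)}} = \frac{\left(-207 + \left(-108\right)^{2} + 28 \left(-108\right)\right) + 32 \cdot 33 \cdot 34}{9194 + 18} = \frac{\left(-207 + 11664 - 3024\right) + 1056 \cdot 34}{9212} = \left(8433 + 35904\right) \frac{1}{9212} = 44337 \cdot \frac{1}{9212} = \frac{44337}{9212}$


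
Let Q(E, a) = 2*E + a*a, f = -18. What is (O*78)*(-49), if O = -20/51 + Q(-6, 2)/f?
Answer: -10192/51 ≈ -199.84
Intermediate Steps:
Q(E, a) = a² + 2*E (Q(E, a) = 2*E + a² = a² + 2*E)
O = 8/153 (O = -20/51 + (2² + 2*(-6))/(-18) = -20*1/51 + (4 - 12)*(-1/18) = -20/51 - 8*(-1/18) = -20/51 + 4/9 = 8/153 ≈ 0.052288)
(O*78)*(-49) = ((8/153)*78)*(-49) = (208/51)*(-49) = -10192/51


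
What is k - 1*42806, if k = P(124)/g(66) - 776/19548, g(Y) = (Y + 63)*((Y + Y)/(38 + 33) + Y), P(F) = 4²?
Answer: -7223228793940/168743223 ≈ -42806.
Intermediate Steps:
P(F) = 16
g(Y) = 73*Y*(63 + Y)/71 (g(Y) = (63 + Y)*((2*Y)/71 + Y) = (63 + Y)*((2*Y)*(1/71) + Y) = (63 + Y)*(2*Y/71 + Y) = (63 + Y)*(73*Y/71) = 73*Y*(63 + Y)/71)
k = -6390202/168743223 (k = 16/(((73/71)*66*(63 + 66))) - 776/19548 = 16/(((73/71)*66*129)) - 776*1/19548 = 16/(621522/71) - 194/4887 = 16*(71/621522) - 194/4887 = 568/310761 - 194/4887 = -6390202/168743223 ≈ -0.037869)
k - 1*42806 = -6390202/168743223 - 1*42806 = -6390202/168743223 - 42806 = -7223228793940/168743223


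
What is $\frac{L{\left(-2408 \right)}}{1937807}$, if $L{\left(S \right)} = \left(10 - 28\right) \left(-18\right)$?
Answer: $\frac{324}{1937807} \approx 0.0001672$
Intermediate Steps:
$L{\left(S \right)} = 324$ ($L{\left(S \right)} = \left(-18\right) \left(-18\right) = 324$)
$\frac{L{\left(-2408 \right)}}{1937807} = \frac{324}{1937807}$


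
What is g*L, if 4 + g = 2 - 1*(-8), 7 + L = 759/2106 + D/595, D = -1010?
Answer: -696463/13923 ≈ -50.022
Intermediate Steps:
L = -696463/83538 (L = -7 + (759/2106 - 1010/595) = -7 + (759*(1/2106) - 1010*1/595) = -7 + (253/702 - 202/119) = -7 - 111697/83538 = -696463/83538 ≈ -8.3371)
g = 6 (g = -4 + (2 - 1*(-8)) = -4 + (2 + 8) = -4 + 10 = 6)
g*L = 6*(-696463/83538) = -696463/13923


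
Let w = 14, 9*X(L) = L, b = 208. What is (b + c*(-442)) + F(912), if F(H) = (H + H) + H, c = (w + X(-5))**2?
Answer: -6232858/81 ≈ -76949.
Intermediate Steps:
X(L) = L/9
c = 14641/81 (c = (14 + (1/9)*(-5))**2 = (14 - 5/9)**2 = (121/9)**2 = 14641/81 ≈ 180.75)
F(H) = 3*H (F(H) = 2*H + H = 3*H)
(b + c*(-442)) + F(912) = (208 + (14641/81)*(-442)) + 3*912 = (208 - 6471322/81) + 2736 = -6454474/81 + 2736 = -6232858/81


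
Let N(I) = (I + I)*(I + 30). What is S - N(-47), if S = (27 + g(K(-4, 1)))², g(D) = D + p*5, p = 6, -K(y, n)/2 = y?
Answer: 2627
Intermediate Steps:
K(y, n) = -2*y
N(I) = 2*I*(30 + I) (N(I) = (2*I)*(30 + I) = 2*I*(30 + I))
g(D) = 30 + D (g(D) = D + 6*5 = D + 30 = 30 + D)
S = 4225 (S = (27 + (30 - 2*(-4)))² = (27 + (30 + 8))² = (27 + 38)² = 65² = 4225)
S - N(-47) = 4225 - 2*(-47)*(30 - 47) = 4225 - 2*(-47)*(-17) = 4225 - 1*1598 = 4225 - 1598 = 2627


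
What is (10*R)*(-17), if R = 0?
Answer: 0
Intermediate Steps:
(10*R)*(-17) = (10*0)*(-17) = 0*(-17) = 0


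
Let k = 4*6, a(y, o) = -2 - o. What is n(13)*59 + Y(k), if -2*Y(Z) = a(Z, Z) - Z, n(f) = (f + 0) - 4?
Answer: 556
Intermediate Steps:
n(f) = -4 + f (n(f) = f - 4 = -4 + f)
k = 24
Y(Z) = 1 + Z (Y(Z) = -((-2 - Z) - Z)/2 = -(-2 - 2*Z)/2 = 1 + Z)
n(13)*59 + Y(k) = (-4 + 13)*59 + (1 + 24) = 9*59 + 25 = 531 + 25 = 556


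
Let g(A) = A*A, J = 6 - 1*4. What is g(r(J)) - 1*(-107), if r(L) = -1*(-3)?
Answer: 116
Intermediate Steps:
J = 2 (J = 6 - 4 = 2)
r(L) = 3
g(A) = A**2
g(r(J)) - 1*(-107) = 3**2 - 1*(-107) = 9 + 107 = 116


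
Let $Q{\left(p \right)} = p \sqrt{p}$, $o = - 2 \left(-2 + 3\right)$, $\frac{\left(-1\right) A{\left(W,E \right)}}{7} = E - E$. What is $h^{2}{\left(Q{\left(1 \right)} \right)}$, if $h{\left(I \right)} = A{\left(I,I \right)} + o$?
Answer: $4$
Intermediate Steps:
$A{\left(W,E \right)} = 0$ ($A{\left(W,E \right)} = - 7 \left(E - E\right) = \left(-7\right) 0 = 0$)
$o = -2$ ($o = \left(-2\right) 1 = -2$)
$Q{\left(p \right)} = p^{\frac{3}{2}}$
$h{\left(I \right)} = -2$ ($h{\left(I \right)} = 0 - 2 = -2$)
$h^{2}{\left(Q{\left(1 \right)} \right)} = \left(-2\right)^{2} = 4$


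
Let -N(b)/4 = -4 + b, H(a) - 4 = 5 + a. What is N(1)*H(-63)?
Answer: -648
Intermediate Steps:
H(a) = 9 + a (H(a) = 4 + (5 + a) = 9 + a)
N(b) = 16 - 4*b (N(b) = -4*(-4 + b) = 16 - 4*b)
N(1)*H(-63) = (16 - 4*1)*(9 - 63) = (16 - 4)*(-54) = 12*(-54) = -648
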